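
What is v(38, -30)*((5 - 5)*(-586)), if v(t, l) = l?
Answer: 0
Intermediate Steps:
v(38, -30)*((5 - 5)*(-586)) = -30*(5 - 5)*(-586) = -0*(-586) = -30*0 = 0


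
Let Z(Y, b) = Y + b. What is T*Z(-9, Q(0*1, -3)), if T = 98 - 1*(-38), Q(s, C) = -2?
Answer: -1496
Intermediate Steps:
T = 136 (T = 98 + 38 = 136)
T*Z(-9, Q(0*1, -3)) = 136*(-9 - 2) = 136*(-11) = -1496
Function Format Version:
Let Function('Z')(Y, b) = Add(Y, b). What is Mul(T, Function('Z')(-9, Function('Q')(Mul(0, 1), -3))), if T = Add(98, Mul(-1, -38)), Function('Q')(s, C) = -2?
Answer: -1496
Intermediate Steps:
T = 136 (T = Add(98, 38) = 136)
Mul(T, Function('Z')(-9, Function('Q')(Mul(0, 1), -3))) = Mul(136, Add(-9, -2)) = Mul(136, -11) = -1496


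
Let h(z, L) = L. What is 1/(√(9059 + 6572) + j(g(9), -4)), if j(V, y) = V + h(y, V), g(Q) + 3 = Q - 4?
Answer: -4/15615 + 7*√319/15615 ≈ 0.0077505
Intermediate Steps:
g(Q) = -7 + Q (g(Q) = -3 + (Q - 4) = -3 + (-4 + Q) = -7 + Q)
j(V, y) = 2*V (j(V, y) = V + V = 2*V)
1/(√(9059 + 6572) + j(g(9), -4)) = 1/(√(9059 + 6572) + 2*(-7 + 9)) = 1/(√15631 + 2*2) = 1/(7*√319 + 4) = 1/(4 + 7*√319)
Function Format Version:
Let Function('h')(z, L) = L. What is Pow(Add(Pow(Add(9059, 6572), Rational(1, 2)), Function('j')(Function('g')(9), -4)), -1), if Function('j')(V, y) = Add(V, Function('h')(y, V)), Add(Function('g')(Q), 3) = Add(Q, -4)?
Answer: Add(Rational(-4, 15615), Mul(Rational(7, 15615), Pow(319, Rational(1, 2)))) ≈ 0.0077505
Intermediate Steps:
Function('g')(Q) = Add(-7, Q) (Function('g')(Q) = Add(-3, Add(Q, -4)) = Add(-3, Add(-4, Q)) = Add(-7, Q))
Function('j')(V, y) = Mul(2, V) (Function('j')(V, y) = Add(V, V) = Mul(2, V))
Pow(Add(Pow(Add(9059, 6572), Rational(1, 2)), Function('j')(Function('g')(9), -4)), -1) = Pow(Add(Pow(Add(9059, 6572), Rational(1, 2)), Mul(2, Add(-7, 9))), -1) = Pow(Add(Pow(15631, Rational(1, 2)), Mul(2, 2)), -1) = Pow(Add(Mul(7, Pow(319, Rational(1, 2))), 4), -1) = Pow(Add(4, Mul(7, Pow(319, Rational(1, 2)))), -1)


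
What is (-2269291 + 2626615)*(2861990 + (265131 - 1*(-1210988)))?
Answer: 1550110460316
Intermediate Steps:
(-2269291 + 2626615)*(2861990 + (265131 - 1*(-1210988))) = 357324*(2861990 + (265131 + 1210988)) = 357324*(2861990 + 1476119) = 357324*4338109 = 1550110460316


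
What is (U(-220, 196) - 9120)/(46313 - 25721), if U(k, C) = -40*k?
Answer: -20/1287 ≈ -0.015540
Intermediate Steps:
(U(-220, 196) - 9120)/(46313 - 25721) = (-40*(-220) - 9120)/(46313 - 25721) = (8800 - 9120)/20592 = -320*1/20592 = -20/1287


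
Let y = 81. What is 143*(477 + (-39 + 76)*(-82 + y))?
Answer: 62920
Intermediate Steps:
143*(477 + (-39 + 76)*(-82 + y)) = 143*(477 + (-39 + 76)*(-82 + 81)) = 143*(477 + 37*(-1)) = 143*(477 - 37) = 143*440 = 62920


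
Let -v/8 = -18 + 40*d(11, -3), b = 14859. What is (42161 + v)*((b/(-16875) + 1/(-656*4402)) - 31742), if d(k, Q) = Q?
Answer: -1487195929153250711/1082892000 ≈ -1.3734e+9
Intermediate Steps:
v = 1104 (v = -8*(-18 + 40*(-3)) = -8*(-18 - 120) = -8*(-138) = 1104)
(42161 + v)*((b/(-16875) + 1/(-656*4402)) - 31742) = (42161 + 1104)*((14859/(-16875) + 1/(-656*4402)) - 31742) = 43265*((14859*(-1/16875) - 1/656*1/4402) - 31742) = 43265*((-1651/1875 - 1/2887712) - 31742) = 43265*(-4767614387/5414460000 - 31742) = 43265*(-171870556934387/5414460000) = -1487195929153250711/1082892000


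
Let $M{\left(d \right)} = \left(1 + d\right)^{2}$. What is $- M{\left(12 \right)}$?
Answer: $-169$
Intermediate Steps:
$- M{\left(12 \right)} = - \left(1 + 12\right)^{2} = - 13^{2} = \left(-1\right) 169 = -169$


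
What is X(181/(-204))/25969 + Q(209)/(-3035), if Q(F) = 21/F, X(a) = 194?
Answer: 122511761/16472526235 ≈ 0.0074373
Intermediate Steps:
X(181/(-204))/25969 + Q(209)/(-3035) = 194/25969 + (21/209)/(-3035) = 194*(1/25969) + (21*(1/209))*(-1/3035) = 194/25969 + (21/209)*(-1/3035) = 194/25969 - 21/634315 = 122511761/16472526235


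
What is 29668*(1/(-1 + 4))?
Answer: 29668/3 ≈ 9889.3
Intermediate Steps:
29668*(1/(-1 + 4)) = 29668*(1/3) = 29668/3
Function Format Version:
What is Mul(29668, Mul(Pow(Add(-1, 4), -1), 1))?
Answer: Rational(29668, 3) ≈ 9889.3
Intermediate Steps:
Mul(29668, Mul(Pow(Add(-1, 4), -1), 1)) = Mul(29668, Mul(Pow(3, -1), 1)) = Mul(29668, Mul(Rational(1, 3), 1)) = Mul(29668, Rational(1, 3)) = Rational(29668, 3)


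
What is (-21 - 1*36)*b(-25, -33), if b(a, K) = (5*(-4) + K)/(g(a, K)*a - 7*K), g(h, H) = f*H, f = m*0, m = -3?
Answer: 1007/77 ≈ 13.078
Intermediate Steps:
f = 0 (f = -3*0 = 0)
g(h, H) = 0 (g(h, H) = 0*H = 0)
b(a, K) = -(-20 + K)/(7*K) (b(a, K) = (5*(-4) + K)/(0*a - 7*K) = (-20 + K)/(0 - 7*K) = (-20 + K)/((-7*K)) = (-20 + K)*(-1/(7*K)) = -(-20 + K)/(7*K))
(-21 - 1*36)*b(-25, -33) = (-21 - 1*36)*((⅐)*(20 - 1*(-33))/(-33)) = (-21 - 36)*((⅐)*(-1/33)*(20 + 33)) = -57*(-1)*53/(7*33) = -57*(-53/231) = 1007/77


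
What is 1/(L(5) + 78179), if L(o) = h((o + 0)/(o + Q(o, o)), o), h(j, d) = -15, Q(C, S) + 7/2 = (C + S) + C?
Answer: 1/78164 ≈ 1.2794e-5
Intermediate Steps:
Q(C, S) = -7/2 + S + 2*C (Q(C, S) = -7/2 + ((C + S) + C) = -7/2 + (S + 2*C) = -7/2 + S + 2*C)
L(o) = -15
1/(L(5) + 78179) = 1/(-15 + 78179) = 1/78164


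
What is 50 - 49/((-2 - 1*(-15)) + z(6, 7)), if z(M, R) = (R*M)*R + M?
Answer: 15601/313 ≈ 49.843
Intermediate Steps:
z(M, R) = M + M*R² (z(M, R) = (M*R)*R + M = M*R² + M = M + M*R²)
50 - 49/((-2 - 1*(-15)) + z(6, 7)) = 50 - 49/((-2 - 1*(-15)) + 6*(1 + 7²)) = 50 - 49/((-2 + 15) + 6*(1 + 49)) = 50 - 49/(13 + 6*50) = 50 - 49/(13 + 300) = 50 - 49/313 = 15601/313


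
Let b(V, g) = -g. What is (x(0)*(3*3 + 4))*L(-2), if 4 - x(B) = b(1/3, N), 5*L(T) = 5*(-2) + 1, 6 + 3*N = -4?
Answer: -78/5 ≈ -15.600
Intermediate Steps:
N = -10/3 (N = -2 + (⅓)*(-4) = -2 - 4/3 = -10/3 ≈ -3.3333)
L(T) = -9/5 (L(T) = (5*(-2) + 1)/5 = (-10 + 1)/5 = (⅕)*(-9) = -9/5)
x(B) = ⅔ (x(B) = 4 - (-1)*(-10)/3 = 4 - 1*10/3 = 4 - 10/3 = ⅔)
(x(0)*(3*3 + 4))*L(-2) = (2*(3*3 + 4)/3)*(-9/5) = (2*(9 + 4)/3)*(-9/5) = ((⅔)*13)*(-9/5) = (26/3)*(-9/5) = -78/5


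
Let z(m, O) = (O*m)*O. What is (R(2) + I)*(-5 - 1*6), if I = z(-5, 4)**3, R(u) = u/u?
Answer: 5631989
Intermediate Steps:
R(u) = 1
z(m, O) = m*O**2
I = -512000 (I = (-5*4**2)**3 = (-5*16)**3 = (-80)**3 = -512000)
(R(2) + I)*(-5 - 1*6) = (1 - 512000)*(-5 - 1*6) = -511999*(-5 - 6) = -511999*(-11) = 5631989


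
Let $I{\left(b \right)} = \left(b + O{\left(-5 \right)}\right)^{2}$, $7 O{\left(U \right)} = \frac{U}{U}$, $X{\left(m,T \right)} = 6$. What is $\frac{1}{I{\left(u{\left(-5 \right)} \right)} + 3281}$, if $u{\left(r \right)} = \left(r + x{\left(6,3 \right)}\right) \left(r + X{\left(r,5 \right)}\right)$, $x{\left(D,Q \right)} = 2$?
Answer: $\frac{49}{161169} \approx 0.00030403$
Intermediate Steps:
$O{\left(U \right)} = \frac{1}{7}$ ($O{\left(U \right)} = \frac{U \frac{1}{U}}{7} = \frac{1}{7} \cdot 1 = \frac{1}{7}$)
$u{\left(r \right)} = \left(2 + r\right) \left(6 + r\right)$ ($u{\left(r \right)} = \left(r + 2\right) \left(r + 6\right) = \left(2 + r\right) \left(6 + r\right)$)
$I{\left(b \right)} = \left(\frac{1}{7} + b\right)^{2}$ ($I{\left(b \right)} = \left(b + \frac{1}{7}\right)^{2} = \left(\frac{1}{7} + b\right)^{2}$)
$\frac{1}{I{\left(u{\left(-5 \right)} \right)} + 3281} = \frac{1}{\frac{\left(1 + 7 \left(12 + \left(-5\right)^{2} + 8 \left(-5\right)\right)\right)^{2}}{49} + 3281} = \frac{1}{\frac{\left(1 + 7 \left(12 + 25 - 40\right)\right)^{2}}{49} + 3281} = \frac{1}{\frac{\left(1 + 7 \left(-3\right)\right)^{2}}{49} + 3281} = \frac{1}{\frac{\left(1 - 21\right)^{2}}{49} + 3281} = \frac{1}{\frac{\left(-20\right)^{2}}{49} + 3281} = \frac{1}{\frac{1}{49} \cdot 400 + 3281} = \frac{1}{\frac{400}{49} + 3281} = \frac{1}{\frac{161169}{49}} = \frac{49}{161169}$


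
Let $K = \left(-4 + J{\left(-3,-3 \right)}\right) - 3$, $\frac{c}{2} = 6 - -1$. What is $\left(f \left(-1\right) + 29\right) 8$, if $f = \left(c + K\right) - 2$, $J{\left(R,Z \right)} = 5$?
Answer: $152$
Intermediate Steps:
$c = 14$ ($c = 2 \left(6 - -1\right) = 2 \left(6 + 1\right) = 2 \cdot 7 = 14$)
$K = -2$ ($K = \left(-4 + 5\right) - 3 = 1 - 3 = -2$)
$f = 10$ ($f = \left(14 - 2\right) - 2 = 12 - 2 = 10$)
$\left(f \left(-1\right) + 29\right) 8 = \left(10 \left(-1\right) + 29\right) 8 = \left(-10 + 29\right) 8 = 19 \cdot 8 = 152$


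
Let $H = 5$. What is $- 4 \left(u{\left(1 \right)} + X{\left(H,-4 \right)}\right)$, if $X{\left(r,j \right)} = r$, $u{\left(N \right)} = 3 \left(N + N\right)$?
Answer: $-44$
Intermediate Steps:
$u{\left(N \right)} = 6 N$ ($u{\left(N \right)} = 3 \cdot 2 N = 6 N$)
$- 4 \left(u{\left(1 \right)} + X{\left(H,-4 \right)}\right) = - 4 \left(6 \cdot 1 + 5\right) = - 4 \left(6 + 5\right) = \left(-4\right) 11 = -44$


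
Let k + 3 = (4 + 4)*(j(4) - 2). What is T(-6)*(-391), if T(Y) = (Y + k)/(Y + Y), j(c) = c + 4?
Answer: 5083/4 ≈ 1270.8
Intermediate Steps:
j(c) = 4 + c
k = 45 (k = -3 + (4 + 4)*((4 + 4) - 2) = -3 + 8*(8 - 2) = -3 + 8*6 = -3 + 48 = 45)
T(Y) = (45 + Y)/(2*Y) (T(Y) = (Y + 45)/(Y + Y) = (45 + Y)/((2*Y)) = (45 + Y)*(1/(2*Y)) = (45 + Y)/(2*Y))
T(-6)*(-391) = ((½)*(45 - 6)/(-6))*(-391) = ((½)*(-⅙)*39)*(-391) = -13/4*(-391) = 5083/4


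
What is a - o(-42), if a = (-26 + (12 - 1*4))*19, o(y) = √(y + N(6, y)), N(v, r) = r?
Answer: -342 - 2*I*√21 ≈ -342.0 - 9.1651*I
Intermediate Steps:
o(y) = √2*√y (o(y) = √(y + y) = √(2*y) = √2*√y)
a = -342 (a = (-26 + (12 - 4))*19 = (-26 + 8)*19 = -18*19 = -342)
a - o(-42) = -342 - √2*√(-42) = -342 - √2*I*√42 = -342 - 2*I*√21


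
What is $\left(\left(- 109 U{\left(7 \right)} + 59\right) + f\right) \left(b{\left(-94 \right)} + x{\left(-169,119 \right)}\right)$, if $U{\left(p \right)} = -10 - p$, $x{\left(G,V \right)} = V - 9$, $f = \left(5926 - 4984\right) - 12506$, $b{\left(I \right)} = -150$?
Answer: $386080$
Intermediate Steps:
$f = -11564$ ($f = 942 - 12506 = -11564$)
$x{\left(G,V \right)} = -9 + V$ ($x{\left(G,V \right)} = V - 9 = -9 + V$)
$\left(\left(- 109 U{\left(7 \right)} + 59\right) + f\right) \left(b{\left(-94 \right)} + x{\left(-169,119 \right)}\right) = \left(\left(- 109 \left(-10 - 7\right) + 59\right) - 11564\right) \left(-150 + \left(-9 + 119\right)\right) = \left(\left(- 109 \left(-10 - 7\right) + 59\right) - 11564\right) \left(-150 + 110\right) = \left(\left(\left(-109\right) \left(-17\right) + 59\right) - 11564\right) \left(-40\right) = \left(\left(1853 + 59\right) - 11564\right) \left(-40\right) = \left(1912 - 11564\right) \left(-40\right) = \left(-9652\right) \left(-40\right) = 386080$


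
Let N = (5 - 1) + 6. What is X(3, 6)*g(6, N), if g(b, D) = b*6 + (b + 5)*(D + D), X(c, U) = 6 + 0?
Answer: 1536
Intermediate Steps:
X(c, U) = 6
N = 10 (N = 4 + 6 = 10)
g(b, D) = 6*b + 2*D*(5 + b) (g(b, D) = 6*b + (5 + b)*(2*D) = 6*b + 2*D*(5 + b))
X(3, 6)*g(6, N) = 6*(6*6 + 10*10 + 2*10*6) = 6*(36 + 100 + 120) = 6*256 = 1536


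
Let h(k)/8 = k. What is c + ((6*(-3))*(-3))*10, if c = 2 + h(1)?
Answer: 550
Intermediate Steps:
h(k) = 8*k
c = 10 (c = 2 + 8*1 = 2 + 8 = 10)
c + ((6*(-3))*(-3))*10 = 10 + ((6*(-3))*(-3))*10 = 10 - 18*(-3)*10 = 10 + 54*10 = 10 + 540 = 550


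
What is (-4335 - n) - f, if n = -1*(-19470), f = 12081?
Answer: -35886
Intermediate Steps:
n = 19470
(-4335 - n) - f = (-4335 - 1*19470) - 1*12081 = (-4335 - 19470) - 12081 = -23805 - 12081 = -35886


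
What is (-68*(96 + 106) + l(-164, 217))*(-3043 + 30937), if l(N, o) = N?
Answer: -387726600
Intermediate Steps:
(-68*(96 + 106) + l(-164, 217))*(-3043 + 30937) = (-68*(96 + 106) - 164)*(-3043 + 30937) = (-68*202 - 164)*27894 = (-13736 - 164)*27894 = -13900*27894 = -387726600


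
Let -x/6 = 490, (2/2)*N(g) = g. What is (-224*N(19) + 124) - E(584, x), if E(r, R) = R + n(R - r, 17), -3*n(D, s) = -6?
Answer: -1194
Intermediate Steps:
N(g) = g
n(D, s) = 2 (n(D, s) = -⅓*(-6) = 2)
x = -2940 (x = -6*490 = -2940)
E(r, R) = 2 + R (E(r, R) = R + 2 = 2 + R)
(-224*N(19) + 124) - E(584, x) = (-224*19 + 124) - (2 - 2940) = (-4256 + 124) - 1*(-2938) = -4132 + 2938 = -1194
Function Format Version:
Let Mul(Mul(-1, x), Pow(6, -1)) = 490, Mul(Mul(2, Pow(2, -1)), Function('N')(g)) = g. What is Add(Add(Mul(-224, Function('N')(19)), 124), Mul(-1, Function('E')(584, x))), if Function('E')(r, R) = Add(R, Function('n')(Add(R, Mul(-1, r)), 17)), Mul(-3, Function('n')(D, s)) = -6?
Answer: -1194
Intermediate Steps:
Function('N')(g) = g
Function('n')(D, s) = 2 (Function('n')(D, s) = Mul(Rational(-1, 3), -6) = 2)
x = -2940 (x = Mul(-6, 490) = -2940)
Function('E')(r, R) = Add(2, R) (Function('E')(r, R) = Add(R, 2) = Add(2, R))
Add(Add(Mul(-224, Function('N')(19)), 124), Mul(-1, Function('E')(584, x))) = Add(Add(Mul(-224, 19), 124), Mul(-1, Add(2, -2940))) = Add(Add(-4256, 124), Mul(-1, -2938)) = Add(-4132, 2938) = -1194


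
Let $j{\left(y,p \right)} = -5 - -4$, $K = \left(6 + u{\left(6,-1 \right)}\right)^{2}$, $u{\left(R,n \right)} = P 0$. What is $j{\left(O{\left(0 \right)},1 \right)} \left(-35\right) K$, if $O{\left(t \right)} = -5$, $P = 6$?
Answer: $1260$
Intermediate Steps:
$u{\left(R,n \right)} = 0$ ($u{\left(R,n \right)} = 6 \cdot 0 = 0$)
$K = 36$ ($K = \left(6 + 0\right)^{2} = 6^{2} = 36$)
$j{\left(y,p \right)} = -1$ ($j{\left(y,p \right)} = -5 + 4 = -1$)
$j{\left(O{\left(0 \right)},1 \right)} \left(-35\right) K = \left(-1\right) \left(-35\right) 36 = 35 \cdot 36 = 1260$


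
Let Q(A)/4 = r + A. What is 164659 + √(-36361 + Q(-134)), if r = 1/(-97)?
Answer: 164659 + I*√347164261/97 ≈ 1.6466e+5 + 192.09*I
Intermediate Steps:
r = -1/97 ≈ -0.010309
Q(A) = -4/97 + 4*A (Q(A) = 4*(-1/97 + A) = -4/97 + 4*A)
164659 + √(-36361 + Q(-134)) = 164659 + √(-36361 + (-4/97 + 4*(-134))) = 164659 + √(-36361 + (-4/97 - 536)) = 164659 + √(-36361 - 51996/97) = 164659 + √(-3579013/97) = 164659 + I*√347164261/97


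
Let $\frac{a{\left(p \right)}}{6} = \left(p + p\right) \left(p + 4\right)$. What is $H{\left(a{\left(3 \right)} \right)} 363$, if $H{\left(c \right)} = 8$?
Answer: $2904$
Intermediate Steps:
$a{\left(p \right)} = 12 p \left(4 + p\right)$ ($a{\left(p \right)} = 6 \left(p + p\right) \left(p + 4\right) = 6 \cdot 2 p \left(4 + p\right) = 12 p \left(4 + p\right)$)
$H{\left(a{\left(3 \right)} \right)} 363 = 8 \cdot 363 = 2904$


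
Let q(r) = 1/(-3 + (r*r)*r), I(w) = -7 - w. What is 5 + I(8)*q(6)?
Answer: 350/71 ≈ 4.9296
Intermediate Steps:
q(r) = 1/(-3 + r³) (q(r) = 1/(-3 + r²*r) = 1/(-3 + r³))
5 + I(8)*q(6) = 5 + (-7 - 1*8)/(-3 + 6³) = 5 + (-7 - 8)/(-3 + 216) = 5 - 15/213 = 5 - 15*1/213 = 5 - 5/71 = 350/71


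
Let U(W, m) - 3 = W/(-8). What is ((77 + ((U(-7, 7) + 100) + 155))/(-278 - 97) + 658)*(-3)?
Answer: -1971313/1000 ≈ -1971.3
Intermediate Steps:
U(W, m) = 3 - W/8 (U(W, m) = 3 + W/(-8) = 3 + W*(-⅛) = 3 - W/8)
((77 + ((U(-7, 7) + 100) + 155))/(-278 - 97) + 658)*(-3) = ((77 + (((3 - ⅛*(-7)) + 100) + 155))/(-278 - 97) + 658)*(-3) = ((77 + (((3 + 7/8) + 100) + 155))/(-375) + 658)*(-3) = ((77 + ((31/8 + 100) + 155))*(-1/375) + 658)*(-3) = ((77 + (831/8 + 155))*(-1/375) + 658)*(-3) = ((77 + 2071/8)*(-1/375) + 658)*(-3) = ((2687/8)*(-1/375) + 658)*(-3) = (-2687/3000 + 658)*(-3) = (1971313/3000)*(-3) = -1971313/1000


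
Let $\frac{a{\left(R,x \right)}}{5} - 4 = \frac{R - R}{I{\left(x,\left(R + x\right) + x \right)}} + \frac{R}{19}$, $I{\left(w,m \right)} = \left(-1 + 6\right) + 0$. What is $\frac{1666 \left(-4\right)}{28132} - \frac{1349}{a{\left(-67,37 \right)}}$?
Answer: $- \frac{180337793}{316485} \approx -569.81$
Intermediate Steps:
$I{\left(w,m \right)} = 5$ ($I{\left(w,m \right)} = 5 + 0 = 5$)
$a{\left(R,x \right)} = 20 + \frac{5 R}{19}$ ($a{\left(R,x \right)} = 20 + 5 \left(\frac{R - R}{5} + \frac{R}{19}\right) = 20 + 5 \left(0 \cdot \frac{1}{5} + R \frac{1}{19}\right) = 20 + 5 \left(0 + \frac{R}{19}\right) = 20 + 5 \frac{R}{19} = 20 + \frac{5 R}{19}$)
$\frac{1666 \left(-4\right)}{28132} - \frac{1349}{a{\left(-67,37 \right)}} = \frac{1666 \left(-4\right)}{28132} - \frac{1349}{20 + \frac{5}{19} \left(-67\right)} = \left(-6664\right) \frac{1}{28132} - \frac{1349}{20 - \frac{335}{19}} = - \frac{1666}{7033} - \frac{1349}{\frac{45}{19}} = - \frac{1666}{7033} - \frac{25631}{45} = - \frac{180337793}{316485}$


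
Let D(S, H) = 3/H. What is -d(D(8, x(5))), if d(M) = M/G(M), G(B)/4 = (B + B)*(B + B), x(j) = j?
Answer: -5/48 ≈ -0.10417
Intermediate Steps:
G(B) = 16*B² (G(B) = 4*((B + B)*(B + B)) = 4*((2*B)*(2*B)) = 4*(4*B²) = 16*B²)
d(M) = 1/(16*M) (d(M) = M/((16*M²)) = M*(1/(16*M²)) = 1/(16*M))
-d(D(8, x(5))) = -1/(16*(3/5)) = -1/(16*(3*(⅕))) = -1/(16*⅗) = -5/(16*3) = -1*5/48 = -5/48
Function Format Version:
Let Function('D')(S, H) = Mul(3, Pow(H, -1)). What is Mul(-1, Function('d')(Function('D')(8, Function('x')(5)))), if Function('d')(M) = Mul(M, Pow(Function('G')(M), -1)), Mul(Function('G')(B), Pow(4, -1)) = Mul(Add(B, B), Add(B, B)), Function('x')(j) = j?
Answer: Rational(-5, 48) ≈ -0.10417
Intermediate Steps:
Function('G')(B) = Mul(16, Pow(B, 2)) (Function('G')(B) = Mul(4, Mul(Add(B, B), Add(B, B))) = Mul(4, Mul(Mul(2, B), Mul(2, B))) = Mul(4, Mul(4, Pow(B, 2))) = Mul(16, Pow(B, 2)))
Function('d')(M) = Mul(Rational(1, 16), Pow(M, -1)) (Function('d')(M) = Mul(M, Pow(Mul(16, Pow(M, 2)), -1)) = Mul(M, Mul(Rational(1, 16), Pow(M, -2))) = Mul(Rational(1, 16), Pow(M, -1)))
Mul(-1, Function('d')(Function('D')(8, Function('x')(5)))) = Mul(-1, Mul(Rational(1, 16), Pow(Mul(3, Pow(5, -1)), -1))) = Mul(-1, Mul(Rational(1, 16), Pow(Mul(3, Rational(1, 5)), -1))) = Mul(-1, Mul(Rational(1, 16), Pow(Rational(3, 5), -1))) = Mul(-1, Mul(Rational(1, 16), Rational(5, 3))) = Mul(-1, Rational(5, 48)) = Rational(-5, 48)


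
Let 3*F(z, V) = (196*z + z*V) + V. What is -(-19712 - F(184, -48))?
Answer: 86320/3 ≈ 28773.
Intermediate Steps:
F(z, V) = V/3 + 196*z/3 + V*z/3 (F(z, V) = ((196*z + z*V) + V)/3 = ((196*z + V*z) + V)/3 = (V + 196*z + V*z)/3 = V/3 + 196*z/3 + V*z/3)
-(-19712 - F(184, -48)) = -(-19712 - ((⅓)*(-48) + (196/3)*184 + (⅓)*(-48)*184)) = -(-19712 - (-16 + 36064/3 - 2944)) = -(-19712 - 1*27184/3) = -(-19712 - 27184/3) = -1*(-86320/3) = 86320/3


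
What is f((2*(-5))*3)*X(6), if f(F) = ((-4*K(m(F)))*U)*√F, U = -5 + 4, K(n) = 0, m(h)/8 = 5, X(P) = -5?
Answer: 0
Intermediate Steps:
m(h) = 40 (m(h) = 8*5 = 40)
U = -1
f(F) = 0 (f(F) = (-4*0*(-1))*√F = (0*(-1))*√F = 0*√F = 0)
f((2*(-5))*3)*X(6) = 0*(-5) = 0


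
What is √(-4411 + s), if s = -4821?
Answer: 4*I*√577 ≈ 96.083*I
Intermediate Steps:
√(-4411 + s) = √(-4411 - 4821) = √(-9232) = 4*I*√577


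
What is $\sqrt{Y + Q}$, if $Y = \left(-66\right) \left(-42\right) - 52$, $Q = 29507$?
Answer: $\sqrt{32227} \approx 179.52$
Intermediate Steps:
$Y = 2720$ ($Y = 2772 - 52 = 2720$)
$\sqrt{Y + Q} = \sqrt{2720 + 29507} = \sqrt{32227}$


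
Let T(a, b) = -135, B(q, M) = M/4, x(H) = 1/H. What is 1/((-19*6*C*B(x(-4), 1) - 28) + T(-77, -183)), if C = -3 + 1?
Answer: -1/106 ≈ -0.0094340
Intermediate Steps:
B(q, M) = M/4 (B(q, M) = M*(1/4) = M/4)
C = -2
1/((-19*6*C*B(x(-4), 1) - 28) + T(-77, -183)) = 1/((-19*6*(-2)*(1/4)*1 - 28) - 135) = 1/((-(-228)/4 - 28) - 135) = 1/((-19*(-3) - 28) - 135) = 1/((57 - 28) - 135) = 1/(29 - 135) = 1/(-106) = -1/106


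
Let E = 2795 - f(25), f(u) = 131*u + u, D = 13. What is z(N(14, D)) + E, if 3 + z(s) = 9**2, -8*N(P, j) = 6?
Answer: -427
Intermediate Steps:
N(P, j) = -3/4 (N(P, j) = -1/8*6 = -3/4)
z(s) = 78 (z(s) = -3 + 9**2 = -3 + 81 = 78)
f(u) = 132*u
E = -505 (E = 2795 - 132*25 = 2795 - 1*3300 = 2795 - 3300 = -505)
z(N(14, D)) + E = 78 - 505 = -427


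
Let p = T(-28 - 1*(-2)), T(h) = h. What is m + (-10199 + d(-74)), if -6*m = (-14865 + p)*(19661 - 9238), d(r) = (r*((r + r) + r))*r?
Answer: 147853667/6 ≈ 2.4642e+7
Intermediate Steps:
p = -26 (p = -28 - 1*(-2) = -28 + 2 = -26)
d(r) = 3*r**3 (d(r) = (r*(2*r + r))*r = (r*(3*r))*r = (3*r**2)*r = 3*r**3)
m = 155208893/6 (m = -(-14865 - 26)*(19661 - 9238)/6 = -(-14891)*10423/6 = -1/6*(-155208893) = 155208893/6 ≈ 2.5868e+7)
m + (-10199 + d(-74)) = 155208893/6 + (-10199 + 3*(-74)**3) = 155208893/6 + (-10199 + 3*(-405224)) = 155208893/6 + (-10199 - 1215672) = 155208893/6 - 1225871 = 147853667/6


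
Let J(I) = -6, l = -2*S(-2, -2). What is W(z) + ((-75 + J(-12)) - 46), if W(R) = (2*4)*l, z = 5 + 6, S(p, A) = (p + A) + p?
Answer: -31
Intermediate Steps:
S(p, A) = A + 2*p (S(p, A) = (A + p) + p = A + 2*p)
l = 12 (l = -2*(-2 + 2*(-2)) = -2*(-2 - 4) = -2*(-6) = 12)
z = 11
W(R) = 96 (W(R) = (2*4)*12 = 8*12 = 96)
W(z) + ((-75 + J(-12)) - 46) = 96 + ((-75 - 6) - 46) = 96 + (-81 - 46) = 96 - 127 = -31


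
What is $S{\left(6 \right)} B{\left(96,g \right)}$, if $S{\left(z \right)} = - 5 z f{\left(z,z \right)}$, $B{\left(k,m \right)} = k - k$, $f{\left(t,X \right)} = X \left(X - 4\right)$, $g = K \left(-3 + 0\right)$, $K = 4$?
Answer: $0$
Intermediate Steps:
$g = -12$ ($g = 4 \left(-3 + 0\right) = 4 \left(-3\right) = -12$)
$f{\left(t,X \right)} = X \left(-4 + X\right)$
$B{\left(k,m \right)} = 0$
$S{\left(z \right)} = - 5 z^{2} \left(-4 + z\right)$ ($S{\left(z \right)} = - 5 z z \left(-4 + z\right) = - 5 z^{2} \left(-4 + z\right)$)
$S{\left(6 \right)} B{\left(96,g \right)} = 5 \cdot 6^{2} \left(4 - 6\right) 0 = 5 \cdot 36 \left(4 - 6\right) 0 = 5 \cdot 36 \left(-2\right) 0 = \left(-360\right) 0 = 0$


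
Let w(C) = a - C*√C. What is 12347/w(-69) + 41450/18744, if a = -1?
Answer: 23*(-5030233*I + 62175*√69)/(9372*(I + 69*√69)) ≈ 2.1738 - 21.542*I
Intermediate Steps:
w(C) = -1 - C^(3/2) (w(C) = -1 - C*√C = -1 - C^(3/2))
12347/w(-69) + 41450/18744 = 12347/(-1 - (-69)^(3/2)) + 41450/18744 = 12347/(-1 - (-69)*I*√69) + 41450*(1/18744) = 12347/(-1 + 69*I*√69) + 20725/9372 = 20725/9372 + 12347/(-1 + 69*I*√69)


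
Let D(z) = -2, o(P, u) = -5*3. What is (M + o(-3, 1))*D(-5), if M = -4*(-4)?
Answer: -2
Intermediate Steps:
o(P, u) = -15
M = 16
(M + o(-3, 1))*D(-5) = (16 - 15)*(-2) = 1*(-2) = -2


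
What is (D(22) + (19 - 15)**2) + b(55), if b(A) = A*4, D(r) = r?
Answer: 258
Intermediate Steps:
b(A) = 4*A
(D(22) + (19 - 15)**2) + b(55) = (22 + (19 - 15)**2) + 4*55 = (22 + 4**2) + 220 = (22 + 16) + 220 = 38 + 220 = 258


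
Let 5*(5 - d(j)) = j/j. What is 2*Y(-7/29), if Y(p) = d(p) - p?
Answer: 1462/145 ≈ 10.083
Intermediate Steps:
d(j) = 24/5 (d(j) = 5 - j/(5*j) = 5 - 1/5*1 = 5 - 1/5 = 24/5)
Y(p) = 24/5 - p
2*Y(-7/29) = 2*(24/5 - (-7)/29) = 2*(24/5 - 1*(-7/29)) = 2*(24/5 + 7/29) = 2*(731/145) = 1462/145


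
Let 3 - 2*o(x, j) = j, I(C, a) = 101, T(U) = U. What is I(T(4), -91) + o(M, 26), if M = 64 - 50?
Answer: 179/2 ≈ 89.500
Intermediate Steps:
M = 14
o(x, j) = 3/2 - j/2
I(T(4), -91) + o(M, 26) = 101 + (3/2 - ½*26) = 101 + (3/2 - 13) = 101 - 23/2 = 179/2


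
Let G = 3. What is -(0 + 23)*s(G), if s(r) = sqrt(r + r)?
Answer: -23*sqrt(6) ≈ -56.338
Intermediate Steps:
s(r) = sqrt(2)*sqrt(r) (s(r) = sqrt(2*r) = sqrt(2)*sqrt(r))
-(0 + 23)*s(G) = -(0 + 23)*sqrt(2)*sqrt(3) = -23*sqrt(6)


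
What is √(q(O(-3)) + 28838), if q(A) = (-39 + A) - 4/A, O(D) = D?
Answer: 2*√64794/3 ≈ 169.70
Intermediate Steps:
q(A) = -39 + A - 4/A
√(q(O(-3)) + 28838) = √((-39 - 3 - 4/(-3)) + 28838) = √((-39 - 3 - 4*(-⅓)) + 28838) = √((-39 - 3 + 4/3) + 28838) = √(-122/3 + 28838) = √(86392/3) = 2*√64794/3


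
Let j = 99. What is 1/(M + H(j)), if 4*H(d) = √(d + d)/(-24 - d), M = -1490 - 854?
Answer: -31522112/73887830517 + 82*√22/73887830517 ≈ -0.00042662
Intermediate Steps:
M = -2344
H(d) = √2*√d/(4*(-24 - d)) (H(d) = (√(d + d)/(-24 - d))/4 = (√(2*d)/(-24 - d))/4 = ((√2*√d)/(-24 - d))/4 = (√2*√d/(-24 - d))/4 = √2*√d/(4*(-24 - d)))
1/(M + H(j)) = 1/(-2344 - √2*√99/(96 + 4*99)) = 1/(-2344 - √2*3*√11/(96 + 396)) = 1/(-2344 - 1*√2*3*√11/492) = 1/(-2344 - 1*√2*3*√11*1/492) = 1/(-2344 - √22/164)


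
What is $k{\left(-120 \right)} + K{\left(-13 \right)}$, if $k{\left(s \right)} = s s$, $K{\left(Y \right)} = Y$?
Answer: $14387$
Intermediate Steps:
$k{\left(s \right)} = s^{2}$
$k{\left(-120 \right)} + K{\left(-13 \right)} = \left(-120\right)^{2} - 13 = 14400 - 13 = 14387$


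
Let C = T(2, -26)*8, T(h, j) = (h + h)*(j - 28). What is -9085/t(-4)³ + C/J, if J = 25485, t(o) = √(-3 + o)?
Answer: -576/8495 - 9085*I*√7/49 ≈ -0.067805 - 490.54*I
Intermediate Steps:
T(h, j) = 2*h*(-28 + j) (T(h, j) = (2*h)*(-28 + j) = 2*h*(-28 + j))
C = -1728 (C = (2*2*(-28 - 26))*8 = (2*2*(-54))*8 = -216*8 = -1728)
-9085/t(-4)³ + C/J = -9085/(-3 - 4)^(3/2) - 1728/25485 = -9085*I*√7/49 - 1728*1/25485 = -9085*I*√7/49 - 576/8495 = -576/8495 - 9085*I*√7/49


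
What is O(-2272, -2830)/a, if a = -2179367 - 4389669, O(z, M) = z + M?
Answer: 2551/3284518 ≈ 0.00077667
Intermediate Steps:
O(z, M) = M + z
a = -6569036
O(-2272, -2830)/a = (-2830 - 2272)/(-6569036) = -5102*(-1/6569036) = 2551/3284518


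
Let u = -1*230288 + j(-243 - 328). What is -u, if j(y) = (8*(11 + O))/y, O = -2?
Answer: 131494520/571 ≈ 2.3029e+5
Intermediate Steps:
j(y) = 72/y (j(y) = (8*(11 - 2))/y = (8*9)/y = 72/y)
u = -131494520/571 (u = -1*230288 + 72/(-243 - 328) = -230288 + 72/(-571) = -230288 + 72*(-1/571) = -230288 - 72/571 = -131494520/571 ≈ -2.3029e+5)
-u = -1*(-131494520/571) = 131494520/571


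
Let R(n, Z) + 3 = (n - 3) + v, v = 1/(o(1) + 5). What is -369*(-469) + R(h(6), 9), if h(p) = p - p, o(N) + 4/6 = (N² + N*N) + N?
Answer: 3807213/22 ≈ 1.7306e+5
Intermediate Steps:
o(N) = -⅔ + N + 2*N² (o(N) = -⅔ + ((N² + N*N) + N) = -⅔ + ((N² + N²) + N) = -⅔ + (2*N² + N) = -⅔ + (N + 2*N²) = -⅔ + N + 2*N²)
v = 3/22 (v = 1/((-⅔ + 1 + 2*1²) + 5) = 1/((-⅔ + 1 + 2*1) + 5) = 1/((-⅔ + 1 + 2) + 5) = 1/(7/3 + 5) = 1/(22/3) = 3/22 ≈ 0.13636)
h(p) = 0
R(n, Z) = -129/22 + n (R(n, Z) = -3 + ((n - 3) + 3/22) = -3 + ((-3 + n) + 3/22) = -3 + (-63/22 + n) = -129/22 + n)
-369*(-469) + R(h(6), 9) = -369*(-469) + (-129/22 + 0) = 173061 - 129/22 = 3807213/22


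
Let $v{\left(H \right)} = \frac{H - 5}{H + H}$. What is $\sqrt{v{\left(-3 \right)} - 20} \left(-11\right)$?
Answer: $- \frac{22 i \sqrt{42}}{3} \approx - 47.525 i$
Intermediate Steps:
$v{\left(H \right)} = \frac{-5 + H}{2 H}$
$\sqrt{v{\left(-3 \right)} - 20} \left(-11\right) = \sqrt{\frac{-5 - 3}{2 \left(-3\right)} - 20} \left(-11\right) = \sqrt{\frac{1}{2} \left(- \frac{1}{3}\right) \left(-8\right) - 20} \left(-11\right) = \sqrt{\frac{4}{3} - 20} \left(-11\right) = \sqrt{- \frac{56}{3}} \left(-11\right) = \frac{2 i \sqrt{42}}{3} \left(-11\right) = - \frac{22 i \sqrt{42}}{3}$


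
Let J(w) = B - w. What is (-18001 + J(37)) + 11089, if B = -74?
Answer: -7023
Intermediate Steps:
J(w) = -74 - w
(-18001 + J(37)) + 11089 = (-18001 + (-74 - 1*37)) + 11089 = (-18001 + (-74 - 37)) + 11089 = (-18001 - 111) + 11089 = -18112 + 11089 = -7023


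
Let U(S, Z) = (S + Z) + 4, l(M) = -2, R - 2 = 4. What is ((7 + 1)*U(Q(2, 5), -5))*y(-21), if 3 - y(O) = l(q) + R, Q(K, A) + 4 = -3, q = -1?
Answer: 64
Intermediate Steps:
R = 6 (R = 2 + 4 = 6)
Q(K, A) = -7 (Q(K, A) = -4 - 3 = -7)
U(S, Z) = 4 + S + Z
y(O) = -1 (y(O) = 3 - (-2 + 6) = 3 - 1*4 = 3 - 4 = -1)
((7 + 1)*U(Q(2, 5), -5))*y(-21) = ((7 + 1)*(4 - 7 - 5))*(-1) = (8*(-8))*(-1) = -64*(-1) = 64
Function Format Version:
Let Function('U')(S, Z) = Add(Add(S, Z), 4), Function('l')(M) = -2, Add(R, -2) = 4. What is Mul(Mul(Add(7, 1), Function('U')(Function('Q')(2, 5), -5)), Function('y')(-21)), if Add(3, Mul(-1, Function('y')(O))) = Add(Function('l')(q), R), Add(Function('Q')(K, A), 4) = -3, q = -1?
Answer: 64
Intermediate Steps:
R = 6 (R = Add(2, 4) = 6)
Function('Q')(K, A) = -7 (Function('Q')(K, A) = Add(-4, -3) = -7)
Function('U')(S, Z) = Add(4, S, Z)
Function('y')(O) = -1 (Function('y')(O) = Add(3, Mul(-1, Add(-2, 6))) = Add(3, Mul(-1, 4)) = Add(3, -4) = -1)
Mul(Mul(Add(7, 1), Function('U')(Function('Q')(2, 5), -5)), Function('y')(-21)) = Mul(Mul(Add(7, 1), Add(4, -7, -5)), -1) = Mul(Mul(8, -8), -1) = Mul(-64, -1) = 64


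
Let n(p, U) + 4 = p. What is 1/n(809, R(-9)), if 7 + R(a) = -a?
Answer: 1/805 ≈ 0.0012422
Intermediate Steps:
R(a) = -7 - a
n(p, U) = -4 + p
1/n(809, R(-9)) = 1/(-4 + 809) = 1/805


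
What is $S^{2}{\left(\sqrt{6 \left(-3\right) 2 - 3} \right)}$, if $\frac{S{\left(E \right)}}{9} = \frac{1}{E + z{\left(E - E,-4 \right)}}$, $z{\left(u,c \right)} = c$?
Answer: $\frac{81}{\left(4 - i \sqrt{39}\right)^{2}} \approx -0.61587 + 1.3378 i$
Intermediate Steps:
$S{\left(E \right)} = \frac{9}{-4 + E}$ ($S{\left(E \right)} = \frac{9}{E - 4} = \frac{9}{-4 + E}$)
$S^{2}{\left(\sqrt{6 \left(-3\right) 2 - 3} \right)} = \left(\frac{9}{-4 + \sqrt{6 \left(-3\right) 2 - 3}}\right)^{2} = \left(\frac{9}{-4 + \sqrt{\left(-18\right) 2 - 3}}\right)^{2} = \left(\frac{9}{-4 + \sqrt{-36 - 3}}\right)^{2} = \left(\frac{9}{-4 + \sqrt{-39}}\right)^{2} = \left(\frac{9}{-4 + i \sqrt{39}}\right)^{2} = \frac{81}{\left(-4 + i \sqrt{39}\right)^{2}}$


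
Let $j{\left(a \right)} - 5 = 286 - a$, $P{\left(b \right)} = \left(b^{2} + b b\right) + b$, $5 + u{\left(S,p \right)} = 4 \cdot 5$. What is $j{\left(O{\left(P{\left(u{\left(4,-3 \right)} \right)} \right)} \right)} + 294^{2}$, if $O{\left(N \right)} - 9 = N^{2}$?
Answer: $-129507$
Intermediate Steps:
$u{\left(S,p \right)} = 15$ ($u{\left(S,p \right)} = -5 + 4 \cdot 5 = -5 + 20 = 15$)
$P{\left(b \right)} = b + 2 b^{2}$ ($P{\left(b \right)} = \left(b^{2} + b^{2}\right) + b = 2 b^{2} + b = b + 2 b^{2}$)
$O{\left(N \right)} = 9 + N^{2}$
$j{\left(a \right)} = 291 - a$ ($j{\left(a \right)} = 5 - \left(-286 + a\right) = 291 - a$)
$j{\left(O{\left(P{\left(u{\left(4,-3 \right)} \right)} \right)} \right)} + 294^{2} = \left(291 - \left(9 + \left(15 \left(1 + 2 \cdot 15\right)\right)^{2}\right)\right) + 294^{2} = \left(291 - \left(9 + \left(15 \left(1 + 30\right)\right)^{2}\right)\right) + 86436 = \left(291 - \left(9 + \left(15 \cdot 31\right)^{2}\right)\right) + 86436 = \left(291 - \left(9 + 465^{2}\right)\right) + 86436 = \left(291 - \left(9 + 216225\right)\right) + 86436 = \left(291 - 216234\right) + 86436 = -215943 + 86436 = -129507$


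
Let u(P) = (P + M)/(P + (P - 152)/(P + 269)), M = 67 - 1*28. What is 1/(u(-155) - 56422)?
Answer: -17977/1014285070 ≈ -1.7724e-5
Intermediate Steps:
M = 39 (M = 67 - 28 = 39)
u(P) = (39 + P)/(P + (-152 + P)/(269 + P)) (u(P) = (P + 39)/(P + (P - 152)/(P + 269)) = (39 + P)/(P + (-152 + P)/(269 + P)))
1/(u(-155) - 56422) = 1/((10491 + (-155)**2 + 308*(-155))/(-152 + (-155)**2 + 270*(-155)) - 56422) = 1/((10491 + 24025 - 47740)/(-152 + 24025 - 41850) - 56422) = 1/(-13224/(-17977) - 56422) = 1/(-1/17977*(-13224) - 56422) = 1/(13224/17977 - 56422) = 1/(-1014285070/17977) = -17977/1014285070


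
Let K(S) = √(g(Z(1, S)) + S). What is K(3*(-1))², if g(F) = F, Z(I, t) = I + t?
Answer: -5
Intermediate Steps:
K(S) = √(1 + 2*S) (K(S) = √((1 + S) + S) = √(1 + 2*S))
K(3*(-1))² = (√(1 + 2*(3*(-1))))² = (√(1 + 2*(-3)))² = (√(1 - 6))² = (√(-5))² = (I*√5)² = -5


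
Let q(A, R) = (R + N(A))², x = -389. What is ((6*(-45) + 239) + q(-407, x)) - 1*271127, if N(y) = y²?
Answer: 27310596442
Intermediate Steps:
q(A, R) = (R + A²)²
((6*(-45) + 239) + q(-407, x)) - 1*271127 = ((6*(-45) + 239) + (-389 + (-407)²)²) - 1*271127 = ((-270 + 239) + (-389 + 165649)²) - 271127 = (-31 + 165260²) - 271127 = (-31 + 27310867600) - 271127 = 27310867569 - 271127 = 27310596442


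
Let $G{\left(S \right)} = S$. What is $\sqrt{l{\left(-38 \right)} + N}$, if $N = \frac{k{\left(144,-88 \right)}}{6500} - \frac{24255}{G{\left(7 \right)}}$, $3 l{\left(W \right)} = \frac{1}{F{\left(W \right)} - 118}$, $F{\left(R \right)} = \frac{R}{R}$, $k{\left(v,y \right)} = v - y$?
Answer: $\frac{i \sqrt{29644959630}}{2925} \approx 58.864 i$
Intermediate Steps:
$F{\left(R \right)} = 1$
$l{\left(W \right)} = - \frac{1}{351}$ ($l{\left(W \right)} = \frac{1}{3 \left(1 - 118\right)} = \frac{1}{3 \left(-117\right)} = \frac{1}{3} \left(- \frac{1}{117}\right) = - \frac{1}{351}$)
$N = - \frac{5630567}{1625}$ ($N = \frac{144 - -88}{6500} - \frac{24255}{7} = \left(144 + 88\right) \frac{1}{6500} - 3465 = 232 \cdot \frac{1}{6500} - 3465 = \frac{58}{1625} - 3465 = - \frac{5630567}{1625} \approx -3465.0$)
$\sqrt{l{\left(-38 \right)} + N} = \sqrt{- \frac{1}{351} - \frac{5630567}{1625}} = \sqrt{- \frac{152025434}{43875}} = \frac{i \sqrt{29644959630}}{2925}$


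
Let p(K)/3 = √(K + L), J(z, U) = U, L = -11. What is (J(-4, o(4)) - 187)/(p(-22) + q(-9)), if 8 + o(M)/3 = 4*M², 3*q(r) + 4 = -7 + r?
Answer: 1140/3073 + 513*I*√33/3073 ≈ 0.37097 + 0.95899*I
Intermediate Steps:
q(r) = -11/3 + r/3 (q(r) = -4/3 + (-7 + r)/3 = -4/3 + (-7/3 + r/3) = -11/3 + r/3)
o(M) = -24 + 12*M² (o(M) = -24 + 3*(4*M²) = -24 + 12*M²)
p(K) = 3*√(-11 + K) (p(K) = 3*√(K - 11) = 3*√(-11 + K))
(J(-4, o(4)) - 187)/(p(-22) + q(-9)) = ((-24 + 12*4²) - 187)/(3*√(-11 - 22) + (-11/3 + (⅓)*(-9))) = ((-24 + 12*16) - 187)/(3*√(-33) + (-11/3 - 3)) = ((-24 + 192) - 187)/(3*(I*√33) - 20/3) = (168 - 187)/(3*I*√33 - 20/3) = -19/(-20/3 + 3*I*√33)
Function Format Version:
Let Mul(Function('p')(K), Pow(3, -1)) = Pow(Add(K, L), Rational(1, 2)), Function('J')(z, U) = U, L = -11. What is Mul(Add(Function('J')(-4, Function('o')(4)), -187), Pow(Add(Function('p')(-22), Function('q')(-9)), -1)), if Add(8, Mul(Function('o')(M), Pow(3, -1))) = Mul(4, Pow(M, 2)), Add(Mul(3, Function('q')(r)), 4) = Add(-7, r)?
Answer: Add(Rational(1140, 3073), Mul(Rational(513, 3073), I, Pow(33, Rational(1, 2)))) ≈ Add(0.37097, Mul(0.95899, I))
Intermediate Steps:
Function('q')(r) = Add(Rational(-11, 3), Mul(Rational(1, 3), r)) (Function('q')(r) = Add(Rational(-4, 3), Mul(Rational(1, 3), Add(-7, r))) = Add(Rational(-4, 3), Add(Rational(-7, 3), Mul(Rational(1, 3), r))) = Add(Rational(-11, 3), Mul(Rational(1, 3), r)))
Function('o')(M) = Add(-24, Mul(12, Pow(M, 2))) (Function('o')(M) = Add(-24, Mul(3, Mul(4, Pow(M, 2)))) = Add(-24, Mul(12, Pow(M, 2))))
Function('p')(K) = Mul(3, Pow(Add(-11, K), Rational(1, 2))) (Function('p')(K) = Mul(3, Pow(Add(K, -11), Rational(1, 2))) = Mul(3, Pow(Add(-11, K), Rational(1, 2))))
Mul(Add(Function('J')(-4, Function('o')(4)), -187), Pow(Add(Function('p')(-22), Function('q')(-9)), -1)) = Mul(Add(Add(-24, Mul(12, Pow(4, 2))), -187), Pow(Add(Mul(3, Pow(Add(-11, -22), Rational(1, 2))), Add(Rational(-11, 3), Mul(Rational(1, 3), -9))), -1)) = Mul(Add(Add(-24, Mul(12, 16)), -187), Pow(Add(Mul(3, Pow(-33, Rational(1, 2))), Add(Rational(-11, 3), -3)), -1)) = Mul(Add(Add(-24, 192), -187), Pow(Add(Mul(3, Mul(I, Pow(33, Rational(1, 2)))), Rational(-20, 3)), -1)) = Mul(Add(168, -187), Pow(Add(Mul(3, I, Pow(33, Rational(1, 2))), Rational(-20, 3)), -1)) = Mul(-19, Pow(Add(Rational(-20, 3), Mul(3, I, Pow(33, Rational(1, 2)))), -1))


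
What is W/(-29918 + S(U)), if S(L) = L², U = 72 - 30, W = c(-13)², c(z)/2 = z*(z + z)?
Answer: -228488/14077 ≈ -16.231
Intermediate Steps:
c(z) = 4*z² (c(z) = 2*(z*(z + z)) = 2*(z*(2*z)) = 2*(2*z²) = 4*z²)
W = 456976 (W = (4*(-13)²)² = (4*169)² = 676² = 456976)
U = 42
W/(-29918 + S(U)) = 456976/(-29918 + 42²) = 456976/(-29918 + 1764) = 456976/(-28154) = 456976*(-1/28154) = -228488/14077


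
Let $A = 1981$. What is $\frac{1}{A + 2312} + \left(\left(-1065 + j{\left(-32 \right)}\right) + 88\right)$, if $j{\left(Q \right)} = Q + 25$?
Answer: $- \frac{4224311}{4293} \approx -984.0$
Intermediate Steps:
$j{\left(Q \right)} = 25 + Q$
$\frac{1}{A + 2312} + \left(\left(-1065 + j{\left(-32 \right)}\right) + 88\right) = \frac{1}{1981 + 2312} + \left(\left(-1065 + \left(25 - 32\right)\right) + 88\right) = \frac{1}{4293} + \left(\left(-1065 - 7\right) + 88\right) = \frac{1}{4293} + \left(-1072 + 88\right) = \frac{1}{4293} - 984 = - \frac{4224311}{4293}$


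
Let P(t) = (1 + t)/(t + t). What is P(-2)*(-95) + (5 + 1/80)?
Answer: -1499/80 ≈ -18.737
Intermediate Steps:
P(t) = (1 + t)/(2*t) (P(t) = (1 + t)/((2*t)) = (1 + t)*(1/(2*t)) = (1 + t)/(2*t))
P(-2)*(-95) + (5 + 1/80) = ((1/2)*(1 - 2)/(-2))*(-95) + (5 + 1/80) = ((1/2)*(-1/2)*(-1))*(-95) + (5 + 1/80) = (1/4)*(-95) + 401/80 = -95/4 + 401/80 = -1499/80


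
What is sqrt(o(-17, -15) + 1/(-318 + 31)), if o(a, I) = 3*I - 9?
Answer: I*sqrt(4448213)/287 ≈ 7.3487*I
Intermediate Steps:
o(a, I) = -9 + 3*I
sqrt(o(-17, -15) + 1/(-318 + 31)) = sqrt((-9 + 3*(-15)) + 1/(-318 + 31)) = sqrt((-9 - 45) + 1/(-287)) = sqrt(-54 - 1/287) = sqrt(-15499/287) = I*sqrt(4448213)/287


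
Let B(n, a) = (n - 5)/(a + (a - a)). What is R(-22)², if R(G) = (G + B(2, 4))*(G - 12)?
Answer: 2393209/4 ≈ 5.9830e+5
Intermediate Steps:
B(n, a) = (-5 + n)/a (B(n, a) = (-5 + n)/(a + 0) = (-5 + n)/a)
R(G) = (-12 + G)*(-¾ + G) (R(G) = (G + (-5 + 2)/4)*(G - 12) = (G + (¼)*(-3))*(-12 + G) = (G - ¾)*(-12 + G) = (-¾ + G)*(-12 + G) = (-12 + G)*(-¾ + G))
R(-22)² = (9 + (-22)² - 51/4*(-22))² = (9 + 484 + 561/2)² = (1547/2)² = 2393209/4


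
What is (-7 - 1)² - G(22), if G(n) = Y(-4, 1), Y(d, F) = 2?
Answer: 62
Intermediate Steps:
G(n) = 2
(-7 - 1)² - G(22) = (-7 - 1)² - 1*2 = (-8)² - 2 = 64 - 2 = 62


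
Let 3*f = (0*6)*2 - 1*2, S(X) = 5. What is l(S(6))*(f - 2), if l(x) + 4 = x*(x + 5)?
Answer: -368/3 ≈ -122.67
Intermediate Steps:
f = -⅔ (f = ((0*6)*2 - 1*2)/3 = (0*2 - 2)/3 = (0 - 2)/3 = (⅓)*(-2) = -⅔ ≈ -0.66667)
l(x) = -4 + x*(5 + x) (l(x) = -4 + x*(x + 5) = -4 + x*(5 + x))
l(S(6))*(f - 2) = (-4 + 5² + 5*5)*(-⅔ - 2) = (-4 + 25 + 25)*(-8/3) = 46*(-8/3) = -368/3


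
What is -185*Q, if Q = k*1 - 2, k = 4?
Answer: -370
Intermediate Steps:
Q = 2 (Q = 4*1 - 2 = 4 - 2 = 2)
-185*Q = -185*2 = -370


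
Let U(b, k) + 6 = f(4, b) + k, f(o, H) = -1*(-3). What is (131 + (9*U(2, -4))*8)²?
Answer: 139129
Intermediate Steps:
f(o, H) = 3
U(b, k) = -3 + k (U(b, k) = -6 + (3 + k) = -3 + k)
(131 + (9*U(2, -4))*8)² = (131 + (9*(-3 - 4))*8)² = (131 + (9*(-7))*8)² = (131 - 63*8)² = (131 - 504)² = (-373)² = 139129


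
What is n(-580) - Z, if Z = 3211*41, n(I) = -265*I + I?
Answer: 21469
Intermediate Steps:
n(I) = -264*I
Z = 131651
n(-580) - Z = -264*(-580) - 1*131651 = 153120 - 131651 = 21469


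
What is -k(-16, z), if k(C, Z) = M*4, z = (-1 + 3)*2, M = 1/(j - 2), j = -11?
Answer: 4/13 ≈ 0.30769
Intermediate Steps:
M = -1/13 (M = 1/(-11 - 2) = 1/(-13) = -1/13 ≈ -0.076923)
z = 4 (z = 2*2 = 4)
k(C, Z) = -4/13 (k(C, Z) = -1/13*4 = -4/13)
-k(-16, z) = -1*(-4/13) = 4/13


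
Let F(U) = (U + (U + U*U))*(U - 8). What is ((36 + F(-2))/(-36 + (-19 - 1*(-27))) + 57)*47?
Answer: 18330/7 ≈ 2618.6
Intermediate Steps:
F(U) = (-8 + U)*(U² + 2*U) (F(U) = (U + (U + U²))*(-8 + U) = (U² + 2*U)*(-8 + U) = (-8 + U)*(U² + 2*U))
((36 + F(-2))/(-36 + (-19 - 1*(-27))) + 57)*47 = ((36 - 2*(-16 + (-2)² - 6*(-2)))/(-36 + (-19 - 1*(-27))) + 57)*47 = ((36 - 2*(-16 + 4 + 12))/(-36 + (-19 + 27)) + 57)*47 = ((36 - 2*0)/(-36 + 8) + 57)*47 = ((36 + 0)/(-28) + 57)*47 = (36*(-1/28) + 57)*47 = (-9/7 + 57)*47 = (390/7)*47 = 18330/7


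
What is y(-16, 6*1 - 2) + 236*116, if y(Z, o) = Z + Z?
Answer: 27344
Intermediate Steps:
y(Z, o) = 2*Z
y(-16, 6*1 - 2) + 236*116 = 2*(-16) + 236*116 = -32 + 27376 = 27344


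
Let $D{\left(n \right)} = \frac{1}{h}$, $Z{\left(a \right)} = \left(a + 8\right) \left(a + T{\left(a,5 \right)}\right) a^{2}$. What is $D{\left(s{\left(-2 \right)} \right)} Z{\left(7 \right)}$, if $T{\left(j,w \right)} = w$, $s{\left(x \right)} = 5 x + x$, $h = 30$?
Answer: $294$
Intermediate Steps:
$s{\left(x \right)} = 6 x$
$Z{\left(a \right)} = a^{2} \left(5 + a\right) \left(8 + a\right)$ ($Z{\left(a \right)} = \left(a + 8\right) \left(a + 5\right) a^{2} = \left(8 + a\right) \left(5 + a\right) a^{2} = \left(5 + a\right) \left(8 + a\right) a^{2} = a^{2} \left(5 + a\right) \left(8 + a\right)$)
$D{\left(n \right)} = \frac{1}{30}$
$D{\left(s{\left(-2 \right)} \right)} Z{\left(7 \right)} = \frac{7^{2} \left(40 + 7^{2} + 13 \cdot 7\right)}{30} = \frac{49 \left(40 + 49 + 91\right)}{30} = \frac{49 \cdot 180}{30} = \frac{1}{30} \cdot 8820 = 294$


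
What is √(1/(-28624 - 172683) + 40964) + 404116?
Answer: 404116 + √1660045955710729/201307 ≈ 4.0432e+5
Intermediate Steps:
√(1/(-28624 - 172683) + 40964) + 404116 = √(1/(-201307) + 40964) + 404116 = √(-1/201307 + 40964) + 404116 = √(8246339947/201307) + 404116 = √1660045955710729/201307 + 404116 = 404116 + √1660045955710729/201307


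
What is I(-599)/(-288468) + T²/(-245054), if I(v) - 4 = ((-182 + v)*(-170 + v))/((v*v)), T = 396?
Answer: -8115681838915055/12681863911715436 ≈ -0.63994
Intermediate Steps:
I(v) = 4 + (-182 + v)*(-170 + v)/v² (I(v) = 4 + ((-182 + v)*(-170 + v))/((v*v)) = 4 + ((-182 + v)*(-170 + v))/(v²) = 4 + ((-182 + v)*(-170 + v))/v² = 4 + (-182 + v)*(-170 + v)/v²)
I(-599)/(-288468) + T²/(-245054) = (5 - 352/(-599) + 30940/(-599)²)/(-288468) + 396²/(-245054) = (5 - 352*(-1/599) + 30940*(1/358801))*(-1/288468) + 156816*(-1/245054) = (5 + 352/599 + 30940/358801)*(-1/288468) - 78408/122527 = (2035793/358801)*(-1/288468) - 78408/122527 = -2035793/103502606868 - 78408/122527 = -8115681838915055/12681863911715436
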